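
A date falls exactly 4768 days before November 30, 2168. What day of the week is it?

First find the weekday of Nov 30, 2168. Doomsday rule: the anchor day for the 2100s is Sunday. For year 68: 68÷12 = 5 r 8, and 8÷4 = 2, so 5+8+2 = 15.
Sunday + 15 ≡ Monday — that's 2168's doomsday.
In November the doomsday date is Nov 7.
Nov 30 is 23 days after Nov 7; 23 mod 7 = 2, so Monday + 2 = Wednesday.
4768 mod 7 = 1, so 4768 days before a Wednesday is Wednesday − 1 = Tuesday.

Tuesday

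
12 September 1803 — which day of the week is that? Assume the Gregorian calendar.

January 1, 1803 is a Saturday.
Jan 1, 1803 → Feb 1, 1803: 31 days (January has 31).
Feb 1, 1803 → Mar 1, 1803: 28 days (February has 28).
Mar 1, 1803 → Apr 1, 1803: 31 days (March has 31).
Apr 1, 1803 → May 1, 1803: 30 days (April has 30).
May 1, 1803 → Jun 1, 1803: 31 days (May has 31).
Jun 1, 1803 → Jul 1, 1803: 30 days (June has 30).
Jul 1, 1803 → Aug 1, 1803: 31 days (July has 31).
Aug 1, 1803 → Sep 1, 1803: 31 days (August has 31).
Sep 1, 1803 → Sep 12, 1803: 11 days.
Total: 254 days.
254 mod 7 = 2, so Saturday + 2 = Monday.

Monday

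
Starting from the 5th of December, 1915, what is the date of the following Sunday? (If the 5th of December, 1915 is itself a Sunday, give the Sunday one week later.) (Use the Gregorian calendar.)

Dec 5, 1915 is a Sunday.
From Sunday to the next Sunday is 7 days.
Dec 5, 1915 + 7 = Dec 12, 1915.

December 12, 1915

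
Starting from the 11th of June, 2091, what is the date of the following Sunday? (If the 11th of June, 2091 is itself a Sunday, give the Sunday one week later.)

Jun 11, 2091 is a Monday.
From Monday to the next Sunday is 6 days.
Jun 11, 2091 + 6 = Jun 17, 2091.

June 17, 2091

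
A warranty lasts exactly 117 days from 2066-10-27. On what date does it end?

Oct has 31 days: +5 → Nov 1, 2066 (112 left).
Nov has 30 days: +30 → Dec 1, 2066 (82 left).
Dec has 31 days: +31 → Jan 1, 2067 (51 left).
Jan has 31 days: +31 → Feb 1, 2067 (20 left).
+20 → Feb 21, 2067.

February 21, 2067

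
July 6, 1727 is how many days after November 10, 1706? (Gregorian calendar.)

7543

Nov 10, 1706 → Nov 10, 1707: 365 days.
Nov 10, 1707 → Nov 10, 1708: 366 days (Feb 29, 1708 is in that span).
Nov 10, 1708 → Nov 10, 1709: 365 days.
Nov 10, 1709 → Nov 10, 1710: 365 days.
Nov 10, 1710 → Nov 10, 1711: 365 days.
Nov 10, 1711 → Nov 10, 1712: 366 days (Feb 29, 1712 is in that span).
Nov 10, 1712 → Nov 10, 1713: 365 days.
Nov 10, 1713 → Nov 10, 1714: 365 days.
Nov 10, 1714 → Nov 10, 1715: 365 days.
Nov 10, 1715 → Nov 10, 1716: 366 days (Feb 29, 1716 is in that span).
Nov 10, 1716 → Nov 10, 1717: 365 days.
Nov 10, 1717 → Nov 10, 1718: 365 days.
Nov 10, 1718 → Nov 10, 1719: 365 days.
Nov 10, 1719 → Nov 10, 1720: 366 days (Feb 29, 1720 is in that span).
Nov 10, 1720 → Nov 10, 1721: 365 days.
Nov 10, 1721 → Nov 10, 1722: 365 days.
Nov 10, 1722 → Nov 10, 1723: 365 days.
Nov 10, 1723 → Nov 10, 1724: 366 days (Feb 29, 1724 is in that span).
Nov 10, 1724 → Nov 10, 1725: 365 days.
Nov 10, 1725 → Nov 10, 1726: 365 days.
Nov 10, 1726 → Dec 10, 1726: 30 days (November has 30).
Dec 10, 1726 → Jan 10, 1727: 31 days (December has 31).
Jan 10, 1727 → Feb 10, 1727: 31 days (January has 31).
Feb 10, 1727 → Mar 10, 1727: 28 days (February has 28).
Mar 10, 1727 → Apr 10, 1727: 31 days (March has 31).
Apr 10, 1727 → May 10, 1727: 30 days (April has 30).
May 10, 1727 → Jun 10, 1727: 31 days (May has 31).
Jun 10, 1727 → Jul 6, 1727: 26 days.
Total: 7543 days.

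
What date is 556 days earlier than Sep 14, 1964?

March 8, 1963

−366 (one year; includes Feb 29, 1964) → Sep 14, 1963 (190 left).
−14 → Aug 31, 1963 (end of Aug, 31 days; 176 left).
−31 → Jul 31, 1963 (end of Jul, 31 days; 145 left).
−31 → Jun 30, 1963 (end of Jun, 30 days; 114 left).
−30 → May 31, 1963 (end of May, 31 days; 84 left).
−31 → Apr 30, 1963 (end of Apr, 30 days; 53 left).
−30 → Mar 31, 1963 (end of Mar, 31 days; 23 left).
−23 → Mar 8, 1963.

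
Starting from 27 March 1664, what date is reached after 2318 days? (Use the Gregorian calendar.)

+365 (one year) → Mar 27, 1665 (1953 left).
+365 (one year) → Mar 27, 1666 (1588 left).
+365 (one year) → Mar 27, 1667 (1223 left).
+366 (one year; includes Feb 29, 1668) → Mar 27, 1668 (857 left).
+365 (one year) → Mar 27, 1669 (492 left).
+365 (one year) → Mar 27, 1670 (127 left).
Mar has 31 days: +5 → Apr 1, 1670 (122 left).
Apr has 30 days: +30 → May 1, 1670 (92 left).
May has 31 days: +31 → Jun 1, 1670 (61 left).
Jun has 30 days: +30 → Jul 1, 1670 (31 left).
Jul has 31 days: +31 → Aug 1, 1670 (0 left).

August 1, 1670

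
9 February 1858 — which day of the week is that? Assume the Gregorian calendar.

Tuesday

Doomsday rule: the anchor day for the 1800s is Friday. For year 58: 58÷12 = 4 r 10, and 10÷4 = 2, so 4+10+2 = 16.
Friday + 16 ≡ Sunday — that's 1858's doomsday.
In February the doomsday date is Feb 28 (1858 is not a leap year).
Feb 9 is 19 days before Feb 28; 19 mod 7 = 5, so Sunday − 5 = Tuesday.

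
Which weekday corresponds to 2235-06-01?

Doomsday rule: the anchor day for the 2200s is Friday. For year 35: 35÷12 = 2 r 11, and 11÷4 = 2, so 2+11+2 = 15.
Friday + 15 ≡ Saturday — that's 2235's doomsday.
In June the doomsday date is Jun 6.
Jun 1 is 5 days before Jun 6; 5 mod 7 = 5, so Saturday − 5 = Monday.

Monday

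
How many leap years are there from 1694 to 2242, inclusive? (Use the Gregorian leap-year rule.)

Multiples of 4 in [1694,2242]: 137.
Of those, multiples of 100: 6 (not leap unless ÷400).
Multiples of 400: 1.
Leap years = 137 − 6 + 1 = 132.

132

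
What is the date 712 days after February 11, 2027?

January 23, 2029

+365 (one year) → Feb 11, 2028 (347 left).
Feb has 29 days: +19 → Mar 1, 2028 (328 left).
Mar has 31 days: +31 → Apr 1, 2028 (297 left).
Apr has 30 days: +30 → May 1, 2028 (267 left).
May has 31 days: +31 → Jun 1, 2028 (236 left).
Jun has 30 days: +30 → Jul 1, 2028 (206 left).
Jul has 31 days: +31 → Aug 1, 2028 (175 left).
Aug has 31 days: +31 → Sep 1, 2028 (144 left).
Sep has 30 days: +30 → Oct 1, 2028 (114 left).
Oct has 31 days: +31 → Nov 1, 2028 (83 left).
Nov has 30 days: +30 → Dec 1, 2028 (53 left).
Dec has 31 days: +31 → Jan 1, 2029 (22 left).
+22 → Jan 23, 2029.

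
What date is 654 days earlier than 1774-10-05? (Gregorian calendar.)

−365 (one year) → Oct 5, 1773 (289 left).
−5 → Sep 30, 1773 (end of Sep, 30 days; 284 left).
−30 → Aug 31, 1773 (end of Aug, 31 days; 254 left).
−31 → Jul 31, 1773 (end of Jul, 31 days; 223 left).
−31 → Jun 30, 1773 (end of Jun, 30 days; 192 left).
−30 → May 31, 1773 (end of May, 31 days; 162 left).
−31 → Apr 30, 1773 (end of Apr, 30 days; 131 left).
−30 → Mar 31, 1773 (end of Mar, 31 days; 101 left).
−31 → Feb 28, 1773 (end of Feb, 28 days; 70 left).
−28 → Jan 31, 1773 (end of Jan, 31 days; 42 left).
−31 → Dec 31, 1772 (end of Dec, 31 days; 11 left).
−11 → Dec 20, 1772.

December 20, 1772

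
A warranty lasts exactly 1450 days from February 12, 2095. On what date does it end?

February 1, 2099

+365 (one year) → Feb 12, 2096 (1085 left).
+366 (one year; includes Feb 29, 2096) → Feb 12, 2097 (719 left).
+365 (one year) → Feb 12, 2098 (354 left).
Feb has 28 days: +17 → Mar 1, 2098 (337 left).
Mar has 31 days: +31 → Apr 1, 2098 (306 left).
Apr has 30 days: +30 → May 1, 2098 (276 left).
May has 31 days: +31 → Jun 1, 2098 (245 left).
Jun has 30 days: +30 → Jul 1, 2098 (215 left).
Jul has 31 days: +31 → Aug 1, 2098 (184 left).
Aug has 31 days: +31 → Sep 1, 2098 (153 left).
Sep has 30 days: +30 → Oct 1, 2098 (123 left).
Oct has 31 days: +31 → Nov 1, 2098 (92 left).
Nov has 30 days: +30 → Dec 1, 2098 (62 left).
Dec has 31 days: +31 → Jan 1, 2099 (31 left).
Jan has 31 days: +31 → Feb 1, 2099 (0 left).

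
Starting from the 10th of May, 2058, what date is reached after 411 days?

June 25, 2059

+365 (one year) → May 10, 2059 (46 left).
May has 31 days: +22 → Jun 1, 2059 (24 left).
+24 → Jun 25, 2059.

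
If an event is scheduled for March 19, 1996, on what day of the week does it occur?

Tuesday

Doomsday rule: the anchor day for the 1900s is Wednesday. For year 96: 96÷12 = 8 r 0, and 0÷4 = 0, so 8+0+0 = 8.
Wednesday + 8 ≡ Thursday — that's 1996's doomsday.
In March the doomsday date is Mar 14.
Mar 19 is 5 days after Mar 14; 5 mod 7 = 5, so Thursday + 5 = Tuesday.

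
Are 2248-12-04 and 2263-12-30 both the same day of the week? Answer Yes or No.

No

From Dec 4, 2248 to Dec 30, 2263 is 5504 days.
5504 mod 7 = 2, so they are different weekdays.
(Dec 4, 2248 is a Monday; Dec 30, 2263 is a Wednesday.)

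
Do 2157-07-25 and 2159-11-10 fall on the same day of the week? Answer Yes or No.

No

From Jul 25, 2157 to Nov 10, 2159 is 838 days.
838 mod 7 = 5, so they are different weekdays.
(Jul 25, 2157 is a Monday; Nov 10, 2159 is a Saturday.)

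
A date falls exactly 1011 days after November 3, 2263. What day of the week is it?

Nov 3, 2263 is a Tuesday.
1011 mod 7 = 3, so 1011 days after a Tuesday is Tuesday + 3 = Friday.

Friday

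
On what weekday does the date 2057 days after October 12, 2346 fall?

Oct 12, 2346 is a Saturday.
2057 mod 7 = 6, so 2057 days after a Saturday is Saturday + 6 = Friday.

Friday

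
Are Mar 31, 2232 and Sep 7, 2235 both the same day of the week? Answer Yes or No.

From Mar 31, 2232 to Sep 7, 2235 is 1255 days.
1255 mod 7 = 2, so they are different weekdays.
(Mar 31, 2232 is a Saturday; Sep 7, 2235 is a Monday.)

No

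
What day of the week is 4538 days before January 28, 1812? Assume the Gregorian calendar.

First find the weekday of Jan 28, 1812. Doomsday rule: the anchor day for the 1800s is Friday. For year 12: 12÷12 = 1 r 0, and 0÷4 = 0, so 1+0+0 = 1.
Friday + 1 ≡ Saturday — that's 1812's doomsday.
In January the doomsday date is Jan 4 (1812 is a leap year (divisible by 4)).
Jan 28 is 24 days after Jan 4; 24 mod 7 = 3, so Saturday + 3 = Tuesday.
4538 mod 7 = 2, so 4538 days before a Tuesday is Tuesday − 2 = Sunday.

Sunday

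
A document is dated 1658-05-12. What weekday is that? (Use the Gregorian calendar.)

Sunday

Doomsday rule: the anchor day for the 1600s is Tuesday. For year 58: 58÷12 = 4 r 10, and 10÷4 = 2, so 4+10+2 = 16.
Tuesday + 16 ≡ Thursday — that's 1658's doomsday.
In May the doomsday date is May 9.
May 12 is 3 days after May 9; 3 mod 7 = 3, so Thursday + 3 = Sunday.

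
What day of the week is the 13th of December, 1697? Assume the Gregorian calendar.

Friday

Doomsday rule: the anchor day for the 1600s is Tuesday. For year 97: 97÷12 = 8 r 1, and 1÷4 = 0, so 8+1+0 = 9.
Tuesday + 9 ≡ Thursday — that's 1697's doomsday.
In December the doomsday date is Dec 12.
Dec 13 is 1 day after Dec 12; 1 mod 7 = 1, so Thursday + 1 = Friday.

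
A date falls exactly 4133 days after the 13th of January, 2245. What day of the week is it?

First find the weekday of Jan 13, 2245. Doomsday rule: the anchor day for the 2200s is Friday. For year 45: 45÷12 = 3 r 9, and 9÷4 = 2, so 3+9+2 = 14.
Friday + 14 ≡ Friday — that's 2245's doomsday.
In January the doomsday date is Jan 3 (2245 is not a leap year).
Jan 13 is 10 days after Jan 3; 10 mod 7 = 3, so Friday + 3 = Monday.
4133 mod 7 = 3, so 4133 days after a Monday is Monday + 3 = Thursday.

Thursday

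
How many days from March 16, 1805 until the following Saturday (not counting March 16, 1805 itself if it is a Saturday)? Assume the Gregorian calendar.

Mar 16, 1805 is a Saturday.
From Saturday to the next Saturday is 7 days.

7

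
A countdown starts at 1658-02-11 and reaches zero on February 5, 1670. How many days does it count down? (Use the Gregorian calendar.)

4377

Feb 11, 1658 → Feb 11, 1659: 365 days.
Feb 11, 1659 → Feb 11, 1660: 365 days.
Feb 11, 1660 → Feb 11, 1661: 366 days (Feb 29, 1660 is in that span).
Feb 11, 1661 → Feb 11, 1662: 365 days.
Feb 11, 1662 → Feb 11, 1663: 365 days.
Feb 11, 1663 → Feb 11, 1664: 365 days.
Feb 11, 1664 → Feb 11, 1665: 366 days (Feb 29, 1664 is in that span).
Feb 11, 1665 → Feb 11, 1666: 365 days.
Feb 11, 1666 → Feb 11, 1667: 365 days.
Feb 11, 1667 → Feb 11, 1668: 365 days.
Feb 11, 1668 → Feb 11, 1669: 366 days (Feb 29, 1668 is in that span).
Feb 11, 1669 → Mar 11, 1669: 28 days (February has 28).
Mar 11, 1669 → Apr 11, 1669: 31 days (March has 31).
Apr 11, 1669 → May 11, 1669: 30 days (April has 30).
May 11, 1669 → Jun 11, 1669: 31 days (May has 31).
Jun 11, 1669 → Jul 11, 1669: 30 days (June has 30).
Jul 11, 1669 → Aug 11, 1669: 31 days (July has 31).
Aug 11, 1669 → Sep 11, 1669: 31 days (August has 31).
Sep 11, 1669 → Oct 11, 1669: 30 days (September has 30).
Oct 11, 1669 → Nov 11, 1669: 31 days (October has 31).
Nov 11, 1669 → Dec 11, 1669: 30 days (November has 30).
Dec 11, 1669 → Jan 11, 1670: 31 days (December has 31).
Jan 11, 1670 → Feb 5, 1670: 25 days.
Total: 4377 days.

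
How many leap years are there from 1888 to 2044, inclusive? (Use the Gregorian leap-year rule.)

39

Multiples of 4 in [1888,2044]: 40.
Of those, multiples of 100: 2 (not leap unless ÷400).
Multiples of 400: 1.
Leap years = 40 − 2 + 1 = 39.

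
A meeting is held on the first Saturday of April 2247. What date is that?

April 1, 2247 is a Thursday.
The first Saturday is therefore April 3 (2 days later).

April 3, 2247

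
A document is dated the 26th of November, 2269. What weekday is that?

Doomsday rule: the anchor day for the 2200s is Friday. For year 69: 69÷12 = 5 r 9, and 9÷4 = 2, so 5+9+2 = 16.
Friday + 16 ≡ Sunday — that's 2269's doomsday.
In November the doomsday date is Nov 7.
Nov 26 is 19 days after Nov 7; 19 mod 7 = 5, so Sunday + 5 = Friday.

Friday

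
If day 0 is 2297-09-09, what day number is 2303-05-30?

Sep 9, 2297 → Sep 9, 2298: 365 days.
Sep 9, 2298 → Sep 9, 2299: 365 days.
Sep 9, 2299 → Sep 9, 2300: 365 days.
Sep 9, 2300 → Sep 9, 2301: 365 days.
Sep 9, 2301 → Sep 9, 2302: 365 days.
Sep 9, 2302 → Oct 9, 2302: 30 days (September has 30).
Oct 9, 2302 → Nov 9, 2302: 31 days (October has 31).
Nov 9, 2302 → Dec 9, 2302: 30 days (November has 30).
Dec 9, 2302 → Jan 9, 2303: 31 days (December has 31).
Jan 9, 2303 → Feb 9, 2303: 31 days (January has 31).
Feb 9, 2303 → Mar 9, 2303: 28 days (February has 28).
Mar 9, 2303 → Apr 9, 2303: 31 days (March has 31).
Apr 9, 2303 → May 9, 2303: 30 days (April has 30).
May 9, 2303 → May 30, 2303: 21 days.
Total: 2088 days.

2088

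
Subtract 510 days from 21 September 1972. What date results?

April 30, 1971

−366 (one year; includes Feb 29, 1972) → Sep 21, 1971 (144 left).
−21 → Aug 31, 1971 (end of Aug, 31 days; 123 left).
−31 → Jul 31, 1971 (end of Jul, 31 days; 92 left).
−31 → Jun 30, 1971 (end of Jun, 30 days; 61 left).
−30 → May 31, 1971 (end of May, 31 days; 31 left).
−31 → Apr 30, 1971 (end of Apr, 30 days; 0 left).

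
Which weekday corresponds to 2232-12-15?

Saturday

Doomsday rule: the anchor day for the 2200s is Friday. For year 32: 32÷12 = 2 r 8, and 8÷4 = 2, so 2+8+2 = 12.
Friday + 12 ≡ Wednesday — that's 2232's doomsday.
In December the doomsday date is Dec 12.
Dec 15 is 3 days after Dec 12; 3 mod 7 = 3, so Wednesday + 3 = Saturday.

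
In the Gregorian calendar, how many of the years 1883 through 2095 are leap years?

52

Multiples of 4 in [1883,2095]: 53.
Of those, multiples of 100: 2 (not leap unless ÷400).
Multiples of 400: 1.
Leap years = 53 − 2 + 1 = 52.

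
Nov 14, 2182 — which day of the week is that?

Thursday

Doomsday rule: the anchor day for the 2100s is Sunday. For year 82: 82÷12 = 6 r 10, and 10÷4 = 2, so 6+10+2 = 18.
Sunday + 18 ≡ Thursday — that's 2182's doomsday.
In November the doomsday date is Nov 7.
Nov 14 is 7 days after Nov 7; 7 mod 7 = 0, so Thursday + 0 = Thursday.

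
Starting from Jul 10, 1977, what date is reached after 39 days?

August 18, 1977

Jul has 31 days: +22 → Aug 1, 1977 (17 left).
+17 → Aug 18, 1977.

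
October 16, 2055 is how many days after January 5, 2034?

Jan 5, 2034 → Jan 5, 2035: 365 days.
Jan 5, 2035 → Jan 5, 2036: 365 days.
Jan 5, 2036 → Jan 5, 2037: 366 days (Feb 29, 2036 is in that span).
Jan 5, 2037 → Jan 5, 2038: 365 days.
Jan 5, 2038 → Jan 5, 2039: 365 days.
Jan 5, 2039 → Jan 5, 2040: 365 days.
Jan 5, 2040 → Jan 5, 2041: 366 days (Feb 29, 2040 is in that span).
Jan 5, 2041 → Jan 5, 2042: 365 days.
Jan 5, 2042 → Jan 5, 2043: 365 days.
Jan 5, 2043 → Jan 5, 2044: 365 days.
Jan 5, 2044 → Jan 5, 2045: 366 days (Feb 29, 2044 is in that span).
Jan 5, 2045 → Jan 5, 2046: 365 days.
Jan 5, 2046 → Jan 5, 2047: 365 days.
Jan 5, 2047 → Jan 5, 2048: 365 days.
Jan 5, 2048 → Jan 5, 2049: 366 days (Feb 29, 2048 is in that span).
Jan 5, 2049 → Jan 5, 2050: 365 days.
Jan 5, 2050 → Jan 5, 2051: 365 days.
Jan 5, 2051 → Jan 5, 2052: 365 days.
Jan 5, 2052 → Jan 5, 2053: 366 days (Feb 29, 2052 is in that span).
Jan 5, 2053 → Jan 5, 2054: 365 days.
Jan 5, 2054 → Jan 5, 2055: 365 days.
Jan 5, 2055 → Feb 5, 2055: 31 days (January has 31).
Feb 5, 2055 → Mar 5, 2055: 28 days (February has 28).
Mar 5, 2055 → Apr 5, 2055: 31 days (March has 31).
Apr 5, 2055 → May 5, 2055: 30 days (April has 30).
May 5, 2055 → Jun 5, 2055: 31 days (May has 31).
Jun 5, 2055 → Jul 5, 2055: 30 days (June has 30).
Jul 5, 2055 → Aug 5, 2055: 31 days (July has 31).
Aug 5, 2055 → Sep 5, 2055: 31 days (August has 31).
Sep 5, 2055 → Oct 5, 2055: 30 days (September has 30).
Oct 5, 2055 → Oct 16, 2055: 11 days.
Total: 7954 days.

7954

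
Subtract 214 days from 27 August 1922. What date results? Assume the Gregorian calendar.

−27 → Jul 31, 1922 (end of Jul, 31 days; 187 left).
−31 → Jun 30, 1922 (end of Jun, 30 days; 156 left).
−30 → May 31, 1922 (end of May, 31 days; 126 left).
−31 → Apr 30, 1922 (end of Apr, 30 days; 95 left).
−30 → Mar 31, 1922 (end of Mar, 31 days; 65 left).
−31 → Feb 28, 1922 (end of Feb, 28 days; 34 left).
−28 → Jan 31, 1922 (end of Jan, 31 days; 6 left).
−6 → Jan 25, 1922.

January 25, 1922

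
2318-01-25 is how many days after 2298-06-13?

Jun 13, 2298 → Jun 13, 2299: 365 days.
Jun 13, 2299 → Jun 13, 2300: 365 days.
Jun 13, 2300 → Jun 13, 2301: 365 days.
Jun 13, 2301 → Jun 13, 2302: 365 days.
Jun 13, 2302 → Jun 13, 2303: 365 days.
Jun 13, 2303 → Jun 13, 2304: 366 days (Feb 29, 2304 is in that span).
Jun 13, 2304 → Jun 13, 2305: 365 days.
Jun 13, 2305 → Jun 13, 2306: 365 days.
Jun 13, 2306 → Jun 13, 2307: 365 days.
Jun 13, 2307 → Jun 13, 2308: 366 days (Feb 29, 2308 is in that span).
Jun 13, 2308 → Jun 13, 2309: 365 days.
Jun 13, 2309 → Jun 13, 2310: 365 days.
Jun 13, 2310 → Jun 13, 2311: 365 days.
Jun 13, 2311 → Jun 13, 2312: 366 days (Feb 29, 2312 is in that span).
Jun 13, 2312 → Jun 13, 2313: 365 days.
Jun 13, 2313 → Jun 13, 2314: 365 days.
Jun 13, 2314 → Jun 13, 2315: 365 days.
Jun 13, 2315 → Jun 13, 2316: 366 days (Feb 29, 2316 is in that span).
Jun 13, 2316 → Jun 13, 2317: 365 days.
Jun 13, 2317 → Jul 13, 2317: 30 days (June has 30).
Jul 13, 2317 → Aug 13, 2317: 31 days (July has 31).
Aug 13, 2317 → Sep 13, 2317: 31 days (August has 31).
Sep 13, 2317 → Oct 13, 2317: 30 days (September has 30).
Oct 13, 2317 → Nov 13, 2317: 31 days (October has 31).
Nov 13, 2317 → Dec 13, 2317: 30 days (November has 30).
Dec 13, 2317 → Jan 13, 2318: 31 days (December has 31).
Jan 13, 2318 → Jan 25, 2318: 12 days.
Total: 7165 days.

7165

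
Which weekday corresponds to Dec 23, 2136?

Doomsday rule: the anchor day for the 2100s is Sunday. For year 36: 36÷12 = 3 r 0, and 0÷4 = 0, so 3+0+0 = 3.
Sunday + 3 ≡ Wednesday — that's 2136's doomsday.
In December the doomsday date is Dec 12.
Dec 23 is 11 days after Dec 12; 11 mod 7 = 4, so Wednesday + 4 = Sunday.

Sunday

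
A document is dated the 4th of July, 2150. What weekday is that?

Doomsday rule: the anchor day for the 2100s is Sunday. For year 50: 50÷12 = 4 r 2, and 2÷4 = 0, so 4+2+0 = 6.
Sunday + 6 ≡ Saturday — that's 2150's doomsday.
In July the doomsday date is Jul 11.
Jul 4 is 7 days before Jul 11; 7 mod 7 = 0, so Saturday − 0 = Saturday.

Saturday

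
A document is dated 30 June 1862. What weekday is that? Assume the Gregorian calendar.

Doomsday rule: the anchor day for the 1800s is Friday. For year 62: 62÷12 = 5 r 2, and 2÷4 = 0, so 5+2+0 = 7.
Friday + 7 ≡ Friday — that's 1862's doomsday.
In June the doomsday date is Jun 6.
Jun 30 is 24 days after Jun 6; 24 mod 7 = 3, so Friday + 3 = Monday.

Monday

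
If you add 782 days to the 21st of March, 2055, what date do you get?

May 11, 2057

+366 (one year; includes Feb 29, 2056) → Mar 21, 2056 (416 left).
+365 (one year) → Mar 21, 2057 (51 left).
Mar has 31 days: +11 → Apr 1, 2057 (40 left).
Apr has 30 days: +30 → May 1, 2057 (10 left).
+10 → May 11, 2057.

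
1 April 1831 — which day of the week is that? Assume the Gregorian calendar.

Doomsday rule: the anchor day for the 1800s is Friday. For year 31: 31÷12 = 2 r 7, and 7÷4 = 1, so 2+7+1 = 10.
Friday + 10 ≡ Monday — that's 1831's doomsday.
In April the doomsday date is Apr 4.
Apr 1 is 3 days before Apr 4; 3 mod 7 = 3, so Monday − 3 = Friday.

Friday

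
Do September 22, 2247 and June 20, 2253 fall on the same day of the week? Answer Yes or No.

No

From Sep 22, 2247 to Jun 20, 2253 is 2098 days.
2098 mod 7 = 5, so they are different weekdays.
(Sep 22, 2247 is a Wednesday; Jun 20, 2253 is a Monday.)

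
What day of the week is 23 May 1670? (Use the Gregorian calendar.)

Doomsday rule: the anchor day for the 1600s is Tuesday. For year 70: 70÷12 = 5 r 10, and 10÷4 = 2, so 5+10+2 = 17.
Tuesday + 17 ≡ Friday — that's 1670's doomsday.
In May the doomsday date is May 9.
May 23 is 14 days after May 9; 14 mod 7 = 0, so Friday + 0 = Friday.

Friday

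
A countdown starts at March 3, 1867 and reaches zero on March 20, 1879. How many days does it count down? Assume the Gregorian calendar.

Mar 3, 1867 → Mar 3, 1868: 366 days (Feb 29, 1868 is in that span).
Mar 3, 1868 → Mar 3, 1869: 365 days.
Mar 3, 1869 → Mar 3, 1870: 365 days.
Mar 3, 1870 → Mar 3, 1871: 365 days.
Mar 3, 1871 → Mar 3, 1872: 366 days (Feb 29, 1872 is in that span).
Mar 3, 1872 → Mar 3, 1873: 365 days.
Mar 3, 1873 → Mar 3, 1874: 365 days.
Mar 3, 1874 → Mar 3, 1875: 365 days.
Mar 3, 1875 → Mar 3, 1876: 366 days (Feb 29, 1876 is in that span).
Mar 3, 1876 → Mar 3, 1877: 365 days.
Mar 3, 1877 → Mar 3, 1878: 365 days.
Mar 3, 1878 → Apr 3, 1878: 31 days (March has 31).
Apr 3, 1878 → May 3, 1878: 30 days (April has 30).
May 3, 1878 → Jun 3, 1878: 31 days (May has 31).
Jun 3, 1878 → Jul 3, 1878: 30 days (June has 30).
Jul 3, 1878 → Aug 3, 1878: 31 days (July has 31).
Aug 3, 1878 → Sep 3, 1878: 31 days (August has 31).
Sep 3, 1878 → Oct 3, 1878: 30 days (September has 30).
Oct 3, 1878 → Nov 3, 1878: 31 days (October has 31).
Nov 3, 1878 → Dec 3, 1878: 30 days (November has 30).
Dec 3, 1878 → Jan 3, 1879: 31 days (December has 31).
Jan 3, 1879 → Feb 3, 1879: 31 days (January has 31).
Feb 3, 1879 → Mar 3, 1879: 28 days (February has 28).
Mar 3, 1879 → Mar 20, 1879: 17 days.
Total: 4400 days.

4400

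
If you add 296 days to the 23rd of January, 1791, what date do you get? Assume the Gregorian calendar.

November 15, 1791

Jan has 31 days: +9 → Feb 1, 1791 (287 left).
Feb has 28 days: +28 → Mar 1, 1791 (259 left).
Mar has 31 days: +31 → Apr 1, 1791 (228 left).
Apr has 30 days: +30 → May 1, 1791 (198 left).
May has 31 days: +31 → Jun 1, 1791 (167 left).
Jun has 30 days: +30 → Jul 1, 1791 (137 left).
Jul has 31 days: +31 → Aug 1, 1791 (106 left).
Aug has 31 days: +31 → Sep 1, 1791 (75 left).
Sep has 30 days: +30 → Oct 1, 1791 (45 left).
Oct has 31 days: +31 → Nov 1, 1791 (14 left).
+14 → Nov 15, 1791.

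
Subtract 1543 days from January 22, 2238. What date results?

November 1, 2233

−365 (one year) → Jan 22, 2237 (1178 left).
−366 (one year; includes Feb 29, 2236) → Jan 22, 2236 (812 left).
−365 (one year) → Jan 22, 2235 (447 left).
−365 (one year) → Jan 22, 2234 (82 left).
−22 → Dec 31, 2233 (end of Dec, 31 days; 60 left).
−31 → Nov 30, 2233 (end of Nov, 30 days; 29 left).
−29 → Nov 1, 2233.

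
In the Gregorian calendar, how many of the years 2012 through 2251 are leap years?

58

Multiples of 4 in [2012,2251]: 60.
Of those, multiples of 100: 2 (not leap unless ÷400).
Multiples of 400: 0.
Leap years = 60 − 2 + 0 = 58.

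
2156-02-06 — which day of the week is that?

Friday

Doomsday rule: the anchor day for the 2100s is Sunday. For year 56: 56÷12 = 4 r 8, and 8÷4 = 2, so 4+8+2 = 14.
Sunday + 14 ≡ Sunday — that's 2156's doomsday.
In February the doomsday date is Feb 29 (2156 is a leap year (divisible by 4)).
Feb 6 is 23 days before Feb 29; 23 mod 7 = 2, so Sunday − 2 = Friday.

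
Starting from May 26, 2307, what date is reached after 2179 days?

+366 (one year; includes Feb 29, 2308) → May 26, 2308 (1813 left).
+365 (one year) → May 26, 2309 (1448 left).
+365 (one year) → May 26, 2310 (1083 left).
+365 (one year) → May 26, 2311 (718 left).
+366 (one year; includes Feb 29, 2312) → May 26, 2312 (352 left).
May has 31 days: +6 → Jun 1, 2312 (346 left).
Jun has 30 days: +30 → Jul 1, 2312 (316 left).
Jul has 31 days: +31 → Aug 1, 2312 (285 left).
Aug has 31 days: +31 → Sep 1, 2312 (254 left).
Sep has 30 days: +30 → Oct 1, 2312 (224 left).
Oct has 31 days: +31 → Nov 1, 2312 (193 left).
Nov has 30 days: +30 → Dec 1, 2312 (163 left).
Dec has 31 days: +31 → Jan 1, 2313 (132 left).
Jan has 31 days: +31 → Feb 1, 2313 (101 left).
Feb has 28 days: +28 → Mar 1, 2313 (73 left).
Mar has 31 days: +31 → Apr 1, 2313 (42 left).
Apr has 30 days: +30 → May 1, 2313 (12 left).
+12 → May 13, 2313.

May 13, 2313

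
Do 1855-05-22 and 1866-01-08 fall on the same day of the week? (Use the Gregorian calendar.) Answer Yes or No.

No

From May 22, 1855 to Jan 8, 1866 is 3884 days.
3884 mod 7 = 6, so they are different weekdays.
(May 22, 1855 is a Tuesday; Jan 8, 1866 is a Monday.)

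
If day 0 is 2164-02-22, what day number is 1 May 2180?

Feb 22, 2164 → Feb 22, 2165: 366 days (Feb 29, 2164 is in that span).
Feb 22, 2165 → Feb 22, 2166: 365 days.
Feb 22, 2166 → Feb 22, 2167: 365 days.
Feb 22, 2167 → Feb 22, 2168: 365 days.
Feb 22, 2168 → Feb 22, 2169: 366 days (Feb 29, 2168 is in that span).
Feb 22, 2169 → Feb 22, 2170: 365 days.
Feb 22, 2170 → Feb 22, 2171: 365 days.
Feb 22, 2171 → Feb 22, 2172: 365 days.
Feb 22, 2172 → Feb 22, 2173: 366 days (Feb 29, 2172 is in that span).
Feb 22, 2173 → Feb 22, 2174: 365 days.
Feb 22, 2174 → Feb 22, 2175: 365 days.
Feb 22, 2175 → Feb 22, 2176: 365 days.
Feb 22, 2176 → Feb 22, 2177: 366 days (Feb 29, 2176 is in that span).
Feb 22, 2177 → Feb 22, 2178: 365 days.
Feb 22, 2178 → Feb 22, 2179: 365 days.
Feb 22, 2179 → Feb 22, 2180: 365 days.
Feb 22, 2180 → Mar 22, 2180: 29 days (February has 29).
Mar 22, 2180 → Apr 22, 2180: 31 days (March has 31).
Apr 22, 2180 → May 1, 2180: 9 days.
Total: 5913 days.

5913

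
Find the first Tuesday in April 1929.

April 2, 1929

April 1, 1929 is a Monday.
The first Tuesday is therefore April 2 (1 days later).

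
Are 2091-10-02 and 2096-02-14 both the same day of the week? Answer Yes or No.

Yes

From Oct 2, 2091 to Feb 14, 2096 is 1596 days.
1596 mod 7 = 0, so they are the same weekday.
(Oct 2, 2091 is a Tuesday; Feb 14, 2096 is a Tuesday.)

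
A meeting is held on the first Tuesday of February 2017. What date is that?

February 1, 2017 is a Wednesday.
The first Tuesday is therefore February 7 (6 days later).

February 7, 2017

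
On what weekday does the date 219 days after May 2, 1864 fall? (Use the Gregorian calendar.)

First find the weekday of May 2, 1864. Doomsday rule: the anchor day for the 1800s is Friday. For year 64: 64÷12 = 5 r 4, and 4÷4 = 1, so 5+4+1 = 10.
Friday + 10 ≡ Monday — that's 1864's doomsday.
In May the doomsday date is May 9.
May 2 is 7 days before May 9; 7 mod 7 = 0, so Monday − 0 = Monday.
219 mod 7 = 2, so 219 days after a Monday is Monday + 2 = Wednesday.

Wednesday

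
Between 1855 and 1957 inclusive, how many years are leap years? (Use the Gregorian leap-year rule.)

25

Multiples of 4 in [1855,1957]: 26.
Of those, multiples of 100: 1 (not leap unless ÷400).
Multiples of 400: 0.
Leap years = 26 − 1 + 0 = 25.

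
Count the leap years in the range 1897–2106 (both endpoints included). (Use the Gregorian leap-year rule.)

50

Multiples of 4 in [1897,2106]: 52.
Of those, multiples of 100: 3 (not leap unless ÷400).
Multiples of 400: 1.
Leap years = 52 − 3 + 1 = 50.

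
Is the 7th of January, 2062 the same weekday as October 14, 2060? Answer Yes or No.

No

From Oct 14, 2060 to Jan 7, 2062 is 450 days.
450 mod 7 = 2, so they are different weekdays.
(Oct 14, 2060 is a Thursday; Jan 7, 2062 is a Saturday.)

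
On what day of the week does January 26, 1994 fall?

Doomsday rule: the anchor day for the 1900s is Wednesday. For year 94: 94÷12 = 7 r 10, and 10÷4 = 2, so 7+10+2 = 19.
Wednesday + 19 ≡ Monday — that's 1994's doomsday.
In January the doomsday date is Jan 3 (1994 is not a leap year).
Jan 26 is 23 days after Jan 3; 23 mod 7 = 2, so Monday + 2 = Wednesday.

Wednesday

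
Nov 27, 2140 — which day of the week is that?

Doomsday rule: the anchor day for the 2100s is Sunday. For year 40: 40÷12 = 3 r 4, and 4÷4 = 1, so 3+4+1 = 8.
Sunday + 8 ≡ Monday — that's 2140's doomsday.
In November the doomsday date is Nov 7.
Nov 27 is 20 days after Nov 7; 20 mod 7 = 6, so Monday + 6 = Sunday.

Sunday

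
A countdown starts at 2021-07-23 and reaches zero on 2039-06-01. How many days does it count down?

Jul 23, 2021 → Jul 23, 2022: 365 days.
Jul 23, 2022 → Jul 23, 2023: 365 days.
Jul 23, 2023 → Jul 23, 2024: 366 days (Feb 29, 2024 is in that span).
Jul 23, 2024 → Jul 23, 2025: 365 days.
Jul 23, 2025 → Jul 23, 2026: 365 days.
Jul 23, 2026 → Jul 23, 2027: 365 days.
Jul 23, 2027 → Jul 23, 2028: 366 days (Feb 29, 2028 is in that span).
Jul 23, 2028 → Jul 23, 2029: 365 days.
Jul 23, 2029 → Jul 23, 2030: 365 days.
Jul 23, 2030 → Jul 23, 2031: 365 days.
Jul 23, 2031 → Jul 23, 2032: 366 days (Feb 29, 2032 is in that span).
Jul 23, 2032 → Jul 23, 2033: 365 days.
Jul 23, 2033 → Jul 23, 2034: 365 days.
Jul 23, 2034 → Jul 23, 2035: 365 days.
Jul 23, 2035 → Jul 23, 2036: 366 days (Feb 29, 2036 is in that span).
Jul 23, 2036 → Jul 23, 2037: 365 days.
Jul 23, 2037 → Jul 23, 2038: 365 days.
Jul 23, 2038 → Aug 23, 2038: 31 days (July has 31).
Aug 23, 2038 → Sep 23, 2038: 31 days (August has 31).
Sep 23, 2038 → Oct 23, 2038: 30 days (September has 30).
Oct 23, 2038 → Nov 23, 2038: 31 days (October has 31).
Nov 23, 2038 → Dec 23, 2038: 30 days (November has 30).
Dec 23, 2038 → Jan 23, 2039: 31 days (December has 31).
Jan 23, 2039 → Feb 23, 2039: 31 days (January has 31).
Feb 23, 2039 → Mar 23, 2039: 28 days (February has 28).
Mar 23, 2039 → Apr 23, 2039: 31 days (March has 31).
Apr 23, 2039 → May 23, 2039: 30 days (April has 30).
May 23, 2039 → Jun 1, 2039: 9 days.
Total: 6522 days.

6522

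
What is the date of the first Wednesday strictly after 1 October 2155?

October 8, 2155

Oct 1, 2155 is a Wednesday.
From Wednesday to the next Wednesday is 7 days.
Oct 1, 2155 + 7 = Oct 8, 2155.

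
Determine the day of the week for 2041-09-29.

January 1, 2041 is a Tuesday.
Jan 1, 2041 → Feb 1, 2041: 31 days (January has 31).
Feb 1, 2041 → Mar 1, 2041: 28 days (February has 28).
Mar 1, 2041 → Apr 1, 2041: 31 days (March has 31).
Apr 1, 2041 → May 1, 2041: 30 days (April has 30).
May 1, 2041 → Jun 1, 2041: 31 days (May has 31).
Jun 1, 2041 → Jul 1, 2041: 30 days (June has 30).
Jul 1, 2041 → Aug 1, 2041: 31 days (July has 31).
Aug 1, 2041 → Sep 1, 2041: 31 days (August has 31).
Sep 1, 2041 → Sep 29, 2041: 28 days.
Total: 271 days.
271 mod 7 = 5, so Tuesday + 5 = Sunday.

Sunday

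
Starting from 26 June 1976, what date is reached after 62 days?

Jun has 30 days: +5 → Jul 1, 1976 (57 left).
Jul has 31 days: +31 → Aug 1, 1976 (26 left).
+26 → Aug 27, 1976.

August 27, 1976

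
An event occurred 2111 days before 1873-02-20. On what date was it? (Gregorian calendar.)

May 12, 1867

−366 (one year; includes Feb 29, 1872) → Feb 20, 1872 (1745 left).
−365 (one year) → Feb 20, 1871 (1380 left).
−365 (one year) → Feb 20, 1870 (1015 left).
−365 (one year) → Feb 20, 1869 (650 left).
−366 (one year; includes Feb 29, 1868) → Feb 20, 1868 (284 left).
−20 → Jan 31, 1868 (end of Jan, 31 days; 264 left).
−31 → Dec 31, 1867 (end of Dec, 31 days; 233 left).
−31 → Nov 30, 1867 (end of Nov, 30 days; 202 left).
−30 → Oct 31, 1867 (end of Oct, 31 days; 172 left).
−31 → Sep 30, 1867 (end of Sep, 30 days; 141 left).
−30 → Aug 31, 1867 (end of Aug, 31 days; 111 left).
−31 → Jul 31, 1867 (end of Jul, 31 days; 80 left).
−31 → Jun 30, 1867 (end of Jun, 30 days; 49 left).
−30 → May 31, 1867 (end of May, 31 days; 19 left).
−19 → May 12, 1867.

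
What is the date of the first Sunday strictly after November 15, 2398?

November 22, 2398

Nov 15, 2398 is a Sunday.
From Sunday to the next Sunday is 7 days.
Nov 15, 2398 + 7 = Nov 22, 2398.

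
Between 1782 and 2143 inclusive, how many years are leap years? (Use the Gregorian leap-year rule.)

87

Multiples of 4 in [1782,2143]: 90.
Of those, multiples of 100: 4 (not leap unless ÷400).
Multiples of 400: 1.
Leap years = 90 − 4 + 1 = 87.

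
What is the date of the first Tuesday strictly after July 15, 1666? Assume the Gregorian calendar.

July 20, 1666

Jul 15, 1666 is a Thursday.
From Thursday to the next Tuesday is 5 days.
Jul 15, 1666 + 5 = Jul 20, 1666.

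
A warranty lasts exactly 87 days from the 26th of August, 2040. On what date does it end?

Aug has 31 days: +6 → Sep 1, 2040 (81 left).
Sep has 30 days: +30 → Oct 1, 2040 (51 left).
Oct has 31 days: +31 → Nov 1, 2040 (20 left).
+20 → Nov 21, 2040.

November 21, 2040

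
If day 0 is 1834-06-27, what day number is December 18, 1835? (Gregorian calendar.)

539

Jun 27, 1834 → Jun 27, 1835: 365 days.
Jun 27, 1835 → Jul 27, 1835: 30 days (June has 30).
Jul 27, 1835 → Aug 27, 1835: 31 days (July has 31).
Aug 27, 1835 → Sep 27, 1835: 31 days (August has 31).
Sep 27, 1835 → Oct 27, 1835: 30 days (September has 30).
Oct 27, 1835 → Nov 27, 1835: 31 days (October has 31).
Nov 27, 1835 → Dec 18, 1835: 21 days.
Total: 539 days.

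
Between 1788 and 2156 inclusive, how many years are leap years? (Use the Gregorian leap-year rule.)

90

Multiples of 4 in [1788,2156]: 93.
Of those, multiples of 100: 4 (not leap unless ÷400).
Multiples of 400: 1.
Leap years = 93 − 4 + 1 = 90.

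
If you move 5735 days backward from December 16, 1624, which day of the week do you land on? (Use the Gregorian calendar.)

Saturday

First find the weekday of Dec 16, 1624. Doomsday rule: the anchor day for the 1600s is Tuesday. For year 24: 24÷12 = 2 r 0, and 0÷4 = 0, so 2+0+0 = 2.
Tuesday + 2 ≡ Thursday — that's 1624's doomsday.
In December the doomsday date is Dec 12.
Dec 16 is 4 days after Dec 12; 4 mod 7 = 4, so Thursday + 4 = Monday.
5735 mod 7 = 2, so 5735 days before a Monday is Monday − 2 = Saturday.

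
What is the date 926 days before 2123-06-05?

−365 (one year) → Jun 5, 2122 (561 left).
−365 (one year) → Jun 5, 2121 (196 left).
−5 → May 31, 2121 (end of May, 31 days; 191 left).
−31 → Apr 30, 2121 (end of Apr, 30 days; 160 left).
−30 → Mar 31, 2121 (end of Mar, 31 days; 130 left).
−31 → Feb 28, 2121 (end of Feb, 28 days; 99 left).
−28 → Jan 31, 2121 (end of Jan, 31 days; 71 left).
−31 → Dec 31, 2120 (end of Dec, 31 days; 40 left).
−31 → Nov 30, 2120 (end of Nov, 30 days; 9 left).
−9 → Nov 21, 2120.

November 21, 2120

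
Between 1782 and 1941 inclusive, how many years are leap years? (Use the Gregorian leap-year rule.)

Multiples of 4 in [1782,1941]: 40.
Of those, multiples of 100: 2 (not leap unless ÷400).
Multiples of 400: 0.
Leap years = 40 − 2 + 0 = 38.

38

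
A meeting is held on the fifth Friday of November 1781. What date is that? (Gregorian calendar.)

November 30, 1781

November 1, 1781 is a Thursday.
The first Friday is therefore November 2 (1 days later).
The fifth Friday is 2 + 4×7 = November 30.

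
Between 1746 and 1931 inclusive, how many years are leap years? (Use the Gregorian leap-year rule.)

44

Multiples of 4 in [1746,1931]: 46.
Of those, multiples of 100: 2 (not leap unless ÷400).
Multiples of 400: 0.
Leap years = 46 − 2 + 0 = 44.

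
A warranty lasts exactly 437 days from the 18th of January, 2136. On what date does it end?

March 30, 2137

+366 (one year; includes Feb 29, 2136) → Jan 18, 2137 (71 left).
Jan has 31 days: +14 → Feb 1, 2137 (57 left).
Feb has 28 days: +28 → Mar 1, 2137 (29 left).
+29 → Mar 30, 2137.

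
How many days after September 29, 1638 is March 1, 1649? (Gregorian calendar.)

Sep 29, 1638 → Sep 29, 1639: 365 days.
Sep 29, 1639 → Sep 29, 1640: 366 days (Feb 29, 1640 is in that span).
Sep 29, 1640 → Sep 29, 1641: 365 days.
Sep 29, 1641 → Sep 29, 1642: 365 days.
Sep 29, 1642 → Sep 29, 1643: 365 days.
Sep 29, 1643 → Sep 29, 1644: 366 days (Feb 29, 1644 is in that span).
Sep 29, 1644 → Sep 29, 1645: 365 days.
Sep 29, 1645 → Sep 29, 1646: 365 days.
Sep 29, 1646 → Sep 29, 1647: 365 days.
Sep 29, 1647 → Sep 29, 1648: 366 days (Feb 29, 1648 is in that span).
Sep 29, 1648 → Oct 29, 1648: 30 days (September has 30).
Oct 29, 1648 → Nov 29, 1648: 31 days (October has 31).
Nov 29, 1648 → Dec 29, 1648: 30 days (November has 30).
Dec 29, 1648 → Jan 29, 1649: 31 days (December has 31).
Jan 29, 1649 → Feb 28, 1649: 30 days (January has 31).
Feb 28, 1649 → Mar 1, 1649: 1 days.
Total: 3806 days.

3806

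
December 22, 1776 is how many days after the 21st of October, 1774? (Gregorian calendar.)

Oct 21, 1774 → Oct 21, 1775: 365 days.
Oct 21, 1775 → Oct 21, 1776: 366 days (Feb 29, 1776 is in that span).
Oct 21, 1776 → Nov 21, 1776: 31 days (October has 31).
Nov 21, 1776 → Dec 21, 1776: 30 days (November has 30).
Dec 21, 1776 → Dec 22, 1776: 1 days.
Total: 793 days.

793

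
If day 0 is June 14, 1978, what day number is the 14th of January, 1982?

Jun 14, 1978 → Jun 14, 1979: 365 days.
Jun 14, 1979 → Jun 14, 1980: 366 days (Feb 29, 1980 is in that span).
Jun 14, 1980 → Jun 14, 1981: 365 days.
Jun 14, 1981 → Jul 14, 1981: 30 days (June has 30).
Jul 14, 1981 → Aug 14, 1981: 31 days (July has 31).
Aug 14, 1981 → Sep 14, 1981: 31 days (August has 31).
Sep 14, 1981 → Oct 14, 1981: 30 days (September has 30).
Oct 14, 1981 → Nov 14, 1981: 31 days (October has 31).
Nov 14, 1981 → Dec 14, 1981: 30 days (November has 30).
Dec 14, 1981 → Jan 14, 1982: 31 days.
Total: 1310 days.

1310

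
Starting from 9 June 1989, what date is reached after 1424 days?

+365 (one year) → Jun 9, 1990 (1059 left).
+365 (one year) → Jun 9, 1991 (694 left).
+366 (one year; includes Feb 29, 1992) → Jun 9, 1992 (328 left).
Jun has 30 days: +22 → Jul 1, 1992 (306 left).
Jul has 31 days: +31 → Aug 1, 1992 (275 left).
Aug has 31 days: +31 → Sep 1, 1992 (244 left).
Sep has 30 days: +30 → Oct 1, 1992 (214 left).
Oct has 31 days: +31 → Nov 1, 1992 (183 left).
Nov has 30 days: +30 → Dec 1, 1992 (153 left).
Dec has 31 days: +31 → Jan 1, 1993 (122 left).
Jan has 31 days: +31 → Feb 1, 1993 (91 left).
Feb has 28 days: +28 → Mar 1, 1993 (63 left).
Mar has 31 days: +31 → Apr 1, 1993 (32 left).
Apr has 30 days: +30 → May 1, 1993 (2 left).
+2 → May 3, 1993.

May 3, 1993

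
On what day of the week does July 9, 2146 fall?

Doomsday rule: the anchor day for the 2100s is Sunday. For year 46: 46÷12 = 3 r 10, and 10÷4 = 2, so 3+10+2 = 15.
Sunday + 15 ≡ Monday — that's 2146's doomsday.
In July the doomsday date is Jul 11.
Jul 9 is 2 days before Jul 11; 2 mod 7 = 2, so Monday − 2 = Saturday.

Saturday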